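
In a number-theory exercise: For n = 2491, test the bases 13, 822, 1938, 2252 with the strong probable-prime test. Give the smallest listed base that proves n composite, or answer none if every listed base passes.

n − 1 = 2490 = 2^1 · 1245, so s = 1 and d = 1245.
Base 13: x_0 = 13^1245 mod 2491 = 2056. x_0 ∉ {1, 2490} and s = 1, so 13 is a Miller–Rabin witness and 2491 is composite.
Base 822: x_0 = 822^1245 mod 2491 = 1545. x_0 ∉ {1, 2490} and s = 1, so 822 is a Miller–Rabin witness and 2491 is composite.
Base 1938: x_0 = 1938^1245 mod 2491 = 1143. x_0 ∉ {1, 2490} and s = 1, so 1938 is a Miller–Rabin witness and 2491 is composite.
Base 2252: x_0 = 2252^1245 mod 2491 = 1158. x_0 ∉ {1, 2490} and s = 1, so 2252 is a Miller–Rabin witness and 2491 is composite.
The smallest witness among the given bases is 13.

13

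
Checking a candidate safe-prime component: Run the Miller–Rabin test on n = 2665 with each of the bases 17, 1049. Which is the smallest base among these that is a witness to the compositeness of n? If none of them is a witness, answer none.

n − 1 = 2664 = 2^3 · 333, so s = 3 and d = 333.
Base 17: x_0 = 17^333 mod 2665 = 2482. x_0 is neither 1 nor 2664, so continue squaring. x_1 = 2482^2 mod 2665 = 1509. x_2 = 1509^2 mod 2665 = 1171. Reached i = s−1 = 2 without hitting −1: 17 is a Miller–Rabin witness and 2665 is composite.
Base 1049: x_0 = 1049^333 mod 2665 = 1249. x_0 is neither 1 nor 2664, so continue squaring. x_1 = 1249^2 mod 2665 = 976. x_2 = 976^2 mod 2665 = 1171. Reached i = s−1 = 2 without hitting −1: 1049 is a Miller–Rabin witness and 2665 is composite.
The smallest witness among the given bases is 17.

17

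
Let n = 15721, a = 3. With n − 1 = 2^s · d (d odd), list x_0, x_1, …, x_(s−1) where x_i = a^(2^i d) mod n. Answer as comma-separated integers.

n − 1 = 15720 = 2^3 · 1965, so s = 3 and d = 1965.
x_0 = 3^1965 mod 15721 = 7247.
x_1 = 7247^2 mod 15721 = 10869.
x_2 = 10869^2 mod 15721 = 7567.

7247, 10869, 7567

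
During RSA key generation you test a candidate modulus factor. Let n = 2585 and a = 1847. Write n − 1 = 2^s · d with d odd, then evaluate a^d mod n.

813

n − 1 = 2584 = 2^3 · 323, so s = 3 and d = 323.
Repeated squaring mod 2585: 1847^1 ≡ 1847, 1847^2 ≡ 1794, 1847^4 ≡ 111, 1847^8 ≡ 1981, 1847^16 ≡ 331, 1847^32 ≡ 991, 1847^64 ≡ 2366, 1847^128 ≡ 1431, 1847^256 ≡ 441.
323 = 256 + 64 + 2 + 1, so 1847^323 ≡ 441·2366·1794·1847 ≡ 813 (mod 2585).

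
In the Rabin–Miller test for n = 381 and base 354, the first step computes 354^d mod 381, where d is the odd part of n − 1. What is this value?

n − 1 = 380 = 2^2 · 95, so s = 2 and d = 95.
By repeated squaring, 354^95 ≡ 117 (mod 381).

117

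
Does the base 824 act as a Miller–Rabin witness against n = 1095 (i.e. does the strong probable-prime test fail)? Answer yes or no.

n − 1 = 1094 = 2^1 · 547, so s = 1 and d = 547.
x_0 = 824^547 mod 1095 = 674.
x_0 ∉ {1, 1094} and s = 1, so 824 is a Miller–Rabin witness and 1095 is composite.

yes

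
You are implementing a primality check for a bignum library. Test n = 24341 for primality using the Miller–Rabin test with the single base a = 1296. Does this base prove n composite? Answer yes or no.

n − 1 = 24340 = 2^2 · 6085, so s = 2 and d = 6085.
x_0 = 1296^6085 mod 24341 = 1.
x_0 = 1, so 1296 is not a witness.

no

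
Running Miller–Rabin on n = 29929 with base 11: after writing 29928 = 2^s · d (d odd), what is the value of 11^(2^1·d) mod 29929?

n − 1 = 29928 = 2^3 · 3741, so s = 3 and d = 3741.
Repeated squaring mod 29929: 11^1 ≡ 11, 11^2 ≡ 121, 11^4 ≡ 14641, 11^8 ≡ 7383, 11^16 ≡ 7980, 11^32 ≡ 21417, 11^64 ≡ 25964, 11^128 ≡ 8500, 11^256 ≡ 1394, 11^512 ≡ 27780, 11^1024 ≡ 9135, 11^2048 ≡ 6173.
3741 = 2048 + 1024 + 512 + 128 + 16 + 8 + 4 + 1, so 11^3741 ≡ 6173·9135·27780·8500·7980·7383·14641·11 ≡ 29490 (mod 29929).
x_0 = 29490.
x_1 = 29490^2 mod 29929 = 13147.

13147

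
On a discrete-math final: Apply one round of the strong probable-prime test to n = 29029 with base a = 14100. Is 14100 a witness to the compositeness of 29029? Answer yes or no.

n − 1 = 29028 = 2^2 · 7257, so s = 2 and d = 7257.
x_0 = 14100^7257 mod 29029 = 2556.
x_0 is neither 1 nor 29028, so continue squaring.
x_1 = 2556^2 mod 29029 = 1611.
Reached i = s−1 = 1 without hitting −1: 14100 is a Miller–Rabin witness and 29029 is composite.

yes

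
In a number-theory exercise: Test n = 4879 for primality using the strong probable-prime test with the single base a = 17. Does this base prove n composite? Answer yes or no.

yes

n − 1 = 4878 = 2^1 · 2439, so s = 1 and d = 2439.
x_0 = 17^2439 mod 4879 = 3842.
x_0 ∉ {1, 4878} and s = 1, so 17 is a Miller–Rabin witness and 4879 is composite.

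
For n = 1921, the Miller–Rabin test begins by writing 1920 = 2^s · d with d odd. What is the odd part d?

15

Halving: 1920 → 960 → 480 → 240 → 120 → 60 → 30 → 15; 15 is odd.
So 1920 = 2^7 · 15.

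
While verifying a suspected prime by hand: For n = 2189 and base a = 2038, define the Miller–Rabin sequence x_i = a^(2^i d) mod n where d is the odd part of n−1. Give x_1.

1005

n − 1 = 2188 = 2^2 · 547, so s = 2 and d = 547.
By repeated squaring, 2038^547 ≡ 724 (mod 2189).
x_0 = 724.
x_1 = 724^2 mod 2189 = 1005.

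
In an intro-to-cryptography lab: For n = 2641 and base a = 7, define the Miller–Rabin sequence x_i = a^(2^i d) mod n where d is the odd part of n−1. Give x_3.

1768

n − 1 = 2640 = 2^4 · 165, so s = 4 and d = 165.
x_0 = 7^165 mod 2641 = 590.
x_1 = 590^2 mod 2641 = 2129.
x_2 = 2129^2 mod 2641 = 685.
x_3 = 685^2 mod 2641 = 1768.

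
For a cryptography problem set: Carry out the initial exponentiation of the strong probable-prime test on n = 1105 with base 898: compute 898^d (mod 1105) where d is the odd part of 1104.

573

n − 1 = 1104 = 2^4 · 69, so s = 4 and d = 69.
Repeated squaring mod 1105: 898^1 ≡ 898, 898^2 ≡ 859, 898^4 ≡ 846, 898^8 ≡ 781, 898^16 ≡ 1, 898^32 ≡ 1, 898^64 ≡ 1.
69 = 64 + 4 + 1, so 898^69 ≡ 1·846·898 ≡ 573 (mod 1105).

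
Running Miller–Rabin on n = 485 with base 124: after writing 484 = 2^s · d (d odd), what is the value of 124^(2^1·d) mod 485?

n − 1 = 484 = 2^2 · 121, so s = 2 and d = 121.
Repeated squaring mod 485: 124^1 ≡ 124, 124^2 ≡ 341, 124^4 ≡ 366, 124^8 ≡ 96, 124^16 ≡ 1, 124^32 ≡ 1, 124^64 ≡ 1.
121 = 64 + 32 + 16 + 8 + 1, so 124^121 ≡ 1·1·1·96·124 ≡ 264 (mod 485).
x_0 = 264.
x_1 = 264^2 mod 485 = 341.

341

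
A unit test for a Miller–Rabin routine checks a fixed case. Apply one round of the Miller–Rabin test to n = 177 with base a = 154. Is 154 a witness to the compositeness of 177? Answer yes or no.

yes

n − 1 = 176 = 2^4 · 11, so s = 4 and d = 11.
x_0 = 154^11 mod 177 = 28.
x_0 is neither 1 nor 176, so continue squaring.
x_1 = 28^2 mod 177 = 76.
x_2 = 76^2 mod 177 = 112.
x_3 = 112^2 mod 177 = 154.
Reached i = s−1 = 3 without hitting −1: 154 is a Miller–Rabin witness and 177 is composite.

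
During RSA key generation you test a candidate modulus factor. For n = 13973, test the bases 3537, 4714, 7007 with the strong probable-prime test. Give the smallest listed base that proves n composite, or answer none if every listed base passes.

n − 1 = 13972 = 2^2 · 3493, so s = 2 and d = 3493.
Base 3537: x_0 = 3537^3493 mod 13973 = 6500. x_0 is neither 1 nor 13972, so continue squaring. x_1 = 6500^2 mod 13973 = 9621. Reached i = s−1 = 1 without hitting −1: 3537 is a Miller–Rabin witness and 13973 is composite.
Base 4714: x_0 = 4714^3493 mod 13973 = 896. x_0 is neither 1 nor 13972, so continue squaring. x_1 = 896^2 mod 13973 = 6355. Reached i = s−1 = 1 without hitting −1: 4714 is a Miller–Rabin witness and 13973 is composite.
Base 7007: x_0 = 7007^3493 mod 13973 = 2014. x_0 is neither 1 nor 13972, so continue squaring. x_1 = 2014^2 mod 13973 = 4026. Reached i = s−1 = 1 without hitting −1: 7007 is a Miller–Rabin witness and 13973 is composite.
The smallest witness among the given bases is 3537.

3537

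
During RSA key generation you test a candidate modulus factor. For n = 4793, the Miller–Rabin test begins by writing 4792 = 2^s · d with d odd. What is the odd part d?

599

Halving: 4792 → 2396 → 1198 → 599; 599 is odd.
So 4792 = 2^3 · 599.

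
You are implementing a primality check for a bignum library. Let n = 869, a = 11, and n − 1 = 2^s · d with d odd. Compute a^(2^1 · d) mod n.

n − 1 = 868 = 2^2 · 217, so s = 2 and d = 217.
By repeated squaring, 11^217 ≡ 704 (mod 869).
x_0 = 704.
x_1 = 704^2 mod 869 = 286.

286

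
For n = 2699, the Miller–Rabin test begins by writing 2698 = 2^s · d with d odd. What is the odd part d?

1349

Halving: 2698 → 1349; 1349 is odd.
So 2698 = 2^1 · 1349.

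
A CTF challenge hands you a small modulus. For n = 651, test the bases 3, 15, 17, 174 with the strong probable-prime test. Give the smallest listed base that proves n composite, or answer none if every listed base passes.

n − 1 = 650 = 2^1 · 325, so s = 1 and d = 325.
Base 3: x_0 = 3^325 mod 651 = 192. x_0 ∉ {1, 650} and s = 1, so 3 is a Miller–Rabin witness and 651 is composite.
Base 15: x_0 = 15^325 mod 651 = 309. x_0 ∉ {1, 650} and s = 1, so 15 is a Miller–Rabin witness and 651 is composite.
Base 17: x_0 = 17^325 mod 651 = 626. x_0 ∉ {1, 650} and s = 1, so 17 is a Miller–Rabin witness and 651 is composite.
Base 174: x_0 = 174^325 mod 651 = 552. x_0 ∉ {1, 650} and s = 1, so 174 is a Miller–Rabin witness and 651 is composite.
The smallest witness among the given bases is 3.

3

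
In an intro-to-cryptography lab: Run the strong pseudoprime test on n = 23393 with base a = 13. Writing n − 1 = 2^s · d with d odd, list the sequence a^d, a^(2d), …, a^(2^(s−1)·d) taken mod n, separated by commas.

n − 1 = 23392 = 2^5 · 731, so s = 5 and d = 731.
x_0 = 13^731 mod 23393 = 2343.
x_1 = 2343^2 mod 23393 = 15687.
x_2 = 15687^2 mod 23393 = 11002.
x_3 = 11002^2 mod 23393 = 8622.
x_4 = 8622^2 mod 23393 = 19323.

2343, 15687, 11002, 8622, 19323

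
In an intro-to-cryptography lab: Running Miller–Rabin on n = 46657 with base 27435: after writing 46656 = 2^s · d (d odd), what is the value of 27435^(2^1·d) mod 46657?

46656

n − 1 = 46656 = 2^6 · 729, so s = 6 and d = 729.
Repeated squaring mod 46657: 27435^1 ≡ 27435, 27435^2 ≡ 8501, 27435^4 ≡ 41965, 27435^8 ≡ 39417, 27435^16 ≡ 21789, 27435^32 ≡ 25546, 27435^64 ≡ 6657, 27435^128 ≡ 38156, 27435^256 ≡ 41965, 27435^512 ≡ 39417.
729 = 512 + 128 + 64 + 16 + 8 + 1, so 27435^729 ≡ 39417·38156·6657·21789·39417·27435 ≡ 36106 (mod 46657).
x_0 = 36106.
x_1 = 36106^2 mod 46657 = 46656.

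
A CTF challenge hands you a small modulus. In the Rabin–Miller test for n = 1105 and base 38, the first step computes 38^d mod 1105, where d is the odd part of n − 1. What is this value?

n − 1 = 1104 = 2^4 · 69, so s = 4 and d = 69.
By repeated squaring, 38^69 ≡ 38 (mod 1105).

38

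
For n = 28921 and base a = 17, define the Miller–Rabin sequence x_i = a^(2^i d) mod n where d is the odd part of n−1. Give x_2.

n − 1 = 28920 = 2^3 · 3615, so s = 3 and d = 3615.
Repeated squaring mod 28921: 17^1 ≡ 17, 17^2 ≡ 289, 17^4 ≡ 25679, 17^8 ≡ 12241, 17^16 ≡ 2380, 17^32 ≡ 24805, 17^64 ≡ 22671, 17^128 ≡ 19150, 17^256 ≡ 4220, 17^512 ≡ 21985, 17^1024 ≡ 12473, 17^2048 ≡ 9670.
3615 = 2048 + 1024 + 512 + 16 + 8 + 4 + 2 + 1, so 17^3615 ≡ 9670·12473·21985·2380·12241·25679·289·17 ≡ 28920 (mod 28921).
x_0 = 28920.
x_1 = 28920^2 mod 28921 = 1.
x_2 = 1^2 mod 28921 = 1.

1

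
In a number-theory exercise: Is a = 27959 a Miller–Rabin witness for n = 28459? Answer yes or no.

n − 1 = 28458 = 2^1 · 14229, so s = 1 and d = 14229.
x_0 = 27959^14229 mod 28459 = 25586.
x_0 ∉ {1, 28458} and s = 1, so 27959 is a Miller–Rabin witness and 28459 is composite.

yes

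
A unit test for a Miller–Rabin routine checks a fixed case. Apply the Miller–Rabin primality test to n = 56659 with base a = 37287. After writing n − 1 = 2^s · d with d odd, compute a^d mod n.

56658

n − 1 = 56658 = 2^1 · 28329, so s = 1 and d = 28329.
Repeated squaring mod 56659: 37287^1 ≡ 37287, 37287^2 ≡ 21827, 37287^4 ≡ 29057, 37287^8 ≡ 33490, 37287^16 ≡ 15195, 37287^32 ≡ 2600, 37287^64 ≡ 17579, 37287^128 ≡ 3055, 37287^256 ≡ 40949, 37287^512 ≡ 54155, 37287^1024 ≡ 37526, 37287^2048 ≡ 54549, 37287^4096 ≡ 32698, 37287^8192 ≡ 3874, 37287^16384 ≡ 49900.
28329 = 16384 + 8192 + 2048 + 1024 + 512 + 128 + 32 + 8 + 1, so 37287^28329 ≡ 49900·3874·54549·37526·54155·3055·2600·33490·37287 ≡ 56658 (mod 56659).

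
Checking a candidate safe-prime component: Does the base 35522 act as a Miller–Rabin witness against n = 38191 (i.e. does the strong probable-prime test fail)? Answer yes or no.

no

n − 1 = 38190 = 2^1 · 19095, so s = 1 and d = 19095.
By repeated squaring, 35522^19095 ≡ 38190 (mod 38191).
x_0 = 35522^19095 mod 38191 = 38190.
x_0 = 38190 ≡ −1, so 35522 is not a witness.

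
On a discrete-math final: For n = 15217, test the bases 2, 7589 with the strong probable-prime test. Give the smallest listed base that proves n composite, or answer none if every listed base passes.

none

n − 1 = 15216 = 2^4 · 951, so s = 4 and d = 951.
Base 2: x_0 = 2^951 mod 15217 = 629. x_0 is neither 1 nor 15216, so continue squaring. x_1 = 629^2 mod 15217 = 15216. x_1 ≡ −1, so 2 is not a witness.
Base 7589: x_0 = 7589^951 mod 15217 = 15155. x_0 is neither 1 nor 15216, so continue squaring. x_1 = 15155^2 mod 15217 = 3844. x_2 = 3844^2 mod 15217 = 629. x_3 = 629^2 mod 15217 = 15216. x_3 ≡ −1, so 7589 is not a witness.
No listed base is a witness for 15217.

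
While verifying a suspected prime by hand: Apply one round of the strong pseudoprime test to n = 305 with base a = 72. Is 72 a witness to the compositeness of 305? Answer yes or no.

no

n − 1 = 304 = 2^4 · 19, so s = 4 and d = 19.
x_0 = 72^19 mod 305 = 233.
x_0 is neither 1 nor 304, so continue squaring.
x_1 = 233^2 mod 305 = 304.
x_1 ≡ −1, so 72 is not a witness.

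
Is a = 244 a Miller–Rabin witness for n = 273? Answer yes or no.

yes

n − 1 = 272 = 2^4 · 17, so s = 4 and d = 17.
x_0 = 244^17 mod 273 = 160.
x_0 is neither 1 nor 272, so continue squaring.
x_1 = 160^2 mod 273 = 211.
x_2 = 211^2 mod 273 = 22.
x_3 = 22^2 mod 273 = 211.
Reached i = s−1 = 3 without hitting −1: 244 is a Miller–Rabin witness and 273 is composite.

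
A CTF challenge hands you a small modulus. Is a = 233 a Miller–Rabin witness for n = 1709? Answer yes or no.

n − 1 = 1708 = 2^2 · 427, so s = 2 and d = 427.
Repeated squaring mod 1709: 233^1 ≡ 233, 233^2 ≡ 1310, 233^4 ≡ 264, 233^8 ≡ 1336, 233^16 ≡ 700, 233^32 ≡ 1226, 233^64 ≡ 865, 233^128 ≡ 1392, 233^256 ≡ 1367.
427 = 256 + 128 + 32 + 8 + 2 + 1, so 233^427 ≡ 1367·1392·1226·1336·1310·233 ≡ 390 (mod 1709).
x_0 = 233^427 mod 1709 = 390.
x_0 is neither 1 nor 1708, so continue squaring.
x_1 = 390^2 mod 1709 = 1708.
x_1 ≡ −1, so 233 is not a witness.

no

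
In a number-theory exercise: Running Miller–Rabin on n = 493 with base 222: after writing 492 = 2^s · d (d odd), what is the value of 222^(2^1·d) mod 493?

120

n − 1 = 492 = 2^2 · 123, so s = 2 and d = 123.
By repeated squaring, 222^123 ≡ 375 (mod 493).
x_0 = 375.
x_1 = 375^2 mod 493 = 120.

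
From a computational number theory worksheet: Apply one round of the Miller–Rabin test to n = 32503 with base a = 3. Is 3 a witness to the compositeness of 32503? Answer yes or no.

no

n − 1 = 32502 = 2^1 · 16251, so s = 1 and d = 16251.
x_0 = 3^16251 mod 32503 = 32502.
x_0 = 32502 ≡ −1, so 3 is not a witness.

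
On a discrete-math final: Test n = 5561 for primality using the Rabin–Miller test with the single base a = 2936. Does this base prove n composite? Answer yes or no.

yes

n − 1 = 5560 = 2^3 · 695, so s = 3 and d = 695.
x_0 = 2936^695 mod 5561 = 479.
x_0 is neither 1 nor 5560, so continue squaring.
x_1 = 479^2 mod 5561 = 1440.
x_2 = 1440^2 mod 5561 = 4908.
Reached i = s−1 = 2 without hitting −1: 2936 is a Miller–Rabin witness and 5561 is composite.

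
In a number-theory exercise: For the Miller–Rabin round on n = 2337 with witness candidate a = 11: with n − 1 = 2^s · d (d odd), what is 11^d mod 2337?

n − 1 = 2336 = 2^5 · 73, so s = 5 and d = 73.
By repeated squaring, 11^73 ≡ 239 (mod 2337).

239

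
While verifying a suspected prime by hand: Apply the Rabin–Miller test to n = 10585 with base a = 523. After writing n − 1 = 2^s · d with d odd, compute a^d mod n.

n − 1 = 10584 = 2^3 · 1323, so s = 3 and d = 1323.
Repeated squaring mod 10585: 523^1 ≡ 523, 523^2 ≡ 8904, 523^4 ≡ 10151, 523^8 ≡ 8411, 523^16 ≡ 5366, 523^32 ≡ 2756, 523^64 ≡ 6091, 523^128 ≡ 10441, 523^256 ≡ 10151, 523^512 ≡ 8411, 523^1024 ≡ 5366.
1323 = 1024 + 256 + 32 + 8 + 2 + 1, so 523^1323 ≡ 5366·10151·2756·8411·8904·523 ≡ 2582 (mod 10585).

2582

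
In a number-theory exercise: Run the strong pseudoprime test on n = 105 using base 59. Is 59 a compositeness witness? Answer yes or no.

n − 1 = 104 = 2^3 · 13, so s = 3 and d = 13.
Repeated squaring mod 105: 59^1 ≡ 59, 59^2 ≡ 16, 59^4 ≡ 46, 59^8 ≡ 16.
13 = 8 + 4 + 1, so 59^13 ≡ 16·46·59 ≡ 59 (mod 105).
x_0 = 59^13 mod 105 = 59.
x_0 is neither 1 nor 104, so continue squaring.
x_1 = 59^2 mod 105 = 16.
x_2 = 16^2 mod 105 = 46.
Reached i = s−1 = 2 without hitting −1: 59 is a Miller–Rabin witness and 105 is composite.

yes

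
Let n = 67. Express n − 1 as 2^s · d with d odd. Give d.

Halving: 66 → 33; 33 is odd.
So 66 = 2^1 · 33.

33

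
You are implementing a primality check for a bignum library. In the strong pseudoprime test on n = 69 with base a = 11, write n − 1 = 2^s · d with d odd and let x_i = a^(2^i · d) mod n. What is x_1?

n − 1 = 68 = 2^2 · 17, so s = 2 and d = 17.
x_0 = 11^17 mod 69 = 14.
x_1 = 14^2 mod 69 = 58.

58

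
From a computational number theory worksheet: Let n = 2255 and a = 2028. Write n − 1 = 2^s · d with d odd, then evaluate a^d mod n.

n − 1 = 2254 = 2^1 · 1127, so s = 1 and d = 1127.
2028^1127 mod 2255 = 522.

522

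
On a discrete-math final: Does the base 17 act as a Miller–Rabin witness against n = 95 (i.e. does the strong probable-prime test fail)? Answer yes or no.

n − 1 = 94 = 2^1 · 47, so s = 1 and d = 47.
x_0 = 17^47 mod 95 = 23.
x_0 ∉ {1, 94} and s = 1, so 17 is a Miller–Rabin witness and 95 is composite.

yes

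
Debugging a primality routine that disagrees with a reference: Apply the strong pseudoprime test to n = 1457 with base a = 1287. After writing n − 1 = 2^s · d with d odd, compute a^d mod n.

n − 1 = 1456 = 2^4 · 91, so s = 4 and d = 91.
1287^91 mod 1457 = 1256.

1256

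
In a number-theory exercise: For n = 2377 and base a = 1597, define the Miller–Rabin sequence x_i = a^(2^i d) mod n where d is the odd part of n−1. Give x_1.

n − 1 = 2376 = 2^3 · 297, so s = 3 and d = 297.
x_0 = 1597^297 mod 2377 = 1134.
x_1 = 1134^2 mod 2377 = 2376.

2376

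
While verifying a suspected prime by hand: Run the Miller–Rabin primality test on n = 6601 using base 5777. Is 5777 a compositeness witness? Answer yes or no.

n − 1 = 6600 = 2^3 · 825, so s = 3 and d = 825.
x_0 = 5777^825 mod 6601 = 1.
x_0 = 1, so 5777 is not a witness.

no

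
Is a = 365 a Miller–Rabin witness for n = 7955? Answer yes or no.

yes

n − 1 = 7954 = 2^1 · 3977, so s = 1 and d = 3977.
x_0 = 365^3977 mod 7955 = 3160.
x_0 ∉ {1, 7954} and s = 1, so 365 is a Miller–Rabin witness and 7955 is composite.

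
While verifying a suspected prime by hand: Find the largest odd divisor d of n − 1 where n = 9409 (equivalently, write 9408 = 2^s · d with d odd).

147

Halving: 9408 → 4704 → 2352 → 1176 → 588 → 294 → 147; 147 is odd.
So 9408 = 2^6 · 147.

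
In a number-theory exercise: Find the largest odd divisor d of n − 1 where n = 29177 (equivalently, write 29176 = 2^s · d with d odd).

Halving: 29176 → 14588 → 7294 → 3647; 3647 is odd.
So 29176 = 2^3 · 3647.

3647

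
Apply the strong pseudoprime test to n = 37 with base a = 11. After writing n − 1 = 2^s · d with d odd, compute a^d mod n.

n − 1 = 36 = 2^2 · 9, so s = 2 and d = 9.
Repeated squaring mod 37: 11^1 ≡ 11, 11^2 ≡ 10, 11^4 ≡ 26, 11^8 ≡ 10.
9 = 8 + 1, so 11^9 ≡ 10·11 ≡ 36 (mod 37).

36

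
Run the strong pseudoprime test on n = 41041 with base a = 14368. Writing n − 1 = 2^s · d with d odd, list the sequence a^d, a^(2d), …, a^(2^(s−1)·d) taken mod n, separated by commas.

n − 1 = 41040 = 2^4 · 2565, so s = 4 and d = 2565.
x_0 = 14368^2565 mod 41041 = 37311.
x_1 = 37311^2 mod 41041 = 1.
x_2 = 1^2 mod 41041 = 1.
x_3 = 1^2 mod 41041 = 1.

37311, 1, 1, 1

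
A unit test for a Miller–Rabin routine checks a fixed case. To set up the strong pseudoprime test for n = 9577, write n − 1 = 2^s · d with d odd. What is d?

Halving: 9576 → 4788 → 2394 → 1197; 1197 is odd.
So 9576 = 2^3 · 1197.

1197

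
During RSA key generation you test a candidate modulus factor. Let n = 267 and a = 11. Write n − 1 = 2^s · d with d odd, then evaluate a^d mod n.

n − 1 = 266 = 2^1 · 133, so s = 1 and d = 133.
11^133 mod 267 = 11.

11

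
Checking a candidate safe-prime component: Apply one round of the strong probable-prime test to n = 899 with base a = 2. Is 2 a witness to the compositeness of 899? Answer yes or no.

yes

n − 1 = 898 = 2^1 · 449, so s = 1 and d = 449.
x_0 = 2^449 mod 899 = 698.
x_0 ∉ {1, 898} and s = 1, so 2 is a Miller–Rabin witness and 899 is composite.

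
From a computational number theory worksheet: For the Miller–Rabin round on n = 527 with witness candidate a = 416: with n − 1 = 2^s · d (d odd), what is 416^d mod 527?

117

n − 1 = 526 = 2^1 · 263, so s = 1 and d = 263.
416^263 mod 527 = 117.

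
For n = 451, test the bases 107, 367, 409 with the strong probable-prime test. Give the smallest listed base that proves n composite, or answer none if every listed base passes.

n − 1 = 450 = 2^1 · 225, so s = 1 and d = 225.
Base 107: x_0 = 107^225 mod 451 = 450. x_0 = 450 ≡ −1, so 107 is not a witness.
Base 367: x_0 = 367^225 mod 451 = 419. x_0 ∉ {1, 450} and s = 1, so 367 is a Miller–Rabin witness and 451 is composite.
Base 409: x_0 = 409^225 mod 451 = 450. x_0 = 450 ≡ −1, so 409 is not a witness.
The smallest witness among the given bases is 367.

367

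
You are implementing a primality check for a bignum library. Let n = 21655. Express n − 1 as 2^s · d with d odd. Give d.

Halving: 21654 → 10827; 10827 is odd.
So 21654 = 2^1 · 10827.

10827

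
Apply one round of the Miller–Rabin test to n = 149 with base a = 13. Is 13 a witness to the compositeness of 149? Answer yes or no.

n − 1 = 148 = 2^2 · 37, so s = 2 and d = 37.
x_0 = 13^37 mod 149 = 105.
x_0 is neither 1 nor 148, so continue squaring.
x_1 = 105^2 mod 149 = 148.
x_1 ≡ −1, so 13 is not a witness.

no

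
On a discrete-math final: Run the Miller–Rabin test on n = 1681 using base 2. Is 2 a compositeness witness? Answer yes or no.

yes

n − 1 = 1680 = 2^4 · 105, so s = 4 and d = 105.
x_0 = 2^105 mod 1681 = 1508.
x_0 is neither 1 nor 1680, so continue squaring.
x_1 = 1508^2 mod 1681 = 1352.
x_2 = 1352^2 mod 1681 = 657.
x_3 = 657^2 mod 1681 = 1313.
Reached i = s−1 = 3 without hitting −1: 2 is a Miller–Rabin witness and 1681 is composite.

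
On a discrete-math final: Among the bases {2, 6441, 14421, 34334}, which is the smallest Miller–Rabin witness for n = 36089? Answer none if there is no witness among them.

2

n − 1 = 36088 = 2^3 · 4511, so s = 3 and d = 4511.
Base 2: x_0 = 2^4511 mod 36089 = 30889. x_0 is neither 1 nor 36088, so continue squaring. x_1 = 30889^2 mod 36089 = 9339. x_2 = 9339^2 mod 36089 = 25897. Reached i = s−1 = 2 without hitting −1: 2 is a Miller–Rabin witness and 36089 is composite.
Base 6441: x_0 = 6441^4511 mod 36089 = 31697. x_0 is neither 1 nor 36088, so continue squaring. x_1 = 31697^2 mod 36089 = 18138. x_2 = 18138^2 mod 36089 = 35809. Reached i = s−1 = 2 without hitting −1: 6441 is a Miller–Rabin witness and 36089 is composite.
Base 14421: x_0 = 14421^4511 mod 36089 = 14965. x_0 is neither 1 nor 36088, so continue squaring. x_1 = 14965^2 mod 36089 = 18980. x_2 = 18980^2 mod 36089 = 2. Reached i = s−1 = 2 without hitting −1: 14421 is a Miller–Rabin witness and 36089 is composite.
Base 34334: x_0 = 34334^4511 mod 36089 = 18274. x_0 is neither 1 nor 36088, so continue squaring. x_1 = 18274^2 mod 36089 = 7559. x_2 = 7559^2 mod 36089 = 9594. Reached i = s−1 = 2 without hitting −1: 34334 is a Miller–Rabin witness and 36089 is composite.
The smallest witness among the given bases is 2.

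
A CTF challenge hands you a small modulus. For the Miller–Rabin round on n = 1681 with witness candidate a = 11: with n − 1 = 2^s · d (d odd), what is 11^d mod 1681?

n − 1 = 1680 = 2^4 · 105, so s = 4 and d = 105.
11^105 mod 1681 = 1391.

1391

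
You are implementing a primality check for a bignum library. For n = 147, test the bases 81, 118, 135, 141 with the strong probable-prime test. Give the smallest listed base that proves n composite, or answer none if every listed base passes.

n − 1 = 146 = 2^1 · 73, so s = 1 and d = 73.
Base 81: x_0 = 81^73 mod 147 = 60. x_0 ∉ {1, 146} and s = 1, so 81 is a Miller–Rabin witness and 147 is composite.
Base 118: x_0 = 118^73 mod 147 = 13. x_0 ∉ {1, 146} and s = 1, so 118 is a Miller–Rabin witness and 147 is composite.
Base 135: x_0 = 135^73 mod 147 = 51. x_0 ∉ {1, 146} and s = 1, so 135 is a Miller–Rabin witness and 147 is composite.
Base 141: x_0 = 141^73 mod 147 = 78. x_0 ∉ {1, 146} and s = 1, so 141 is a Miller–Rabin witness and 147 is composite.
The smallest witness among the given bases is 81.

81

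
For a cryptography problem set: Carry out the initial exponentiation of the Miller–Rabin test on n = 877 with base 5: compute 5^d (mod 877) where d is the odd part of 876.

n − 1 = 876 = 2^2 · 219, so s = 2 and d = 219.
Repeated squaring mod 877: 5^1 ≡ 5, 5^2 ≡ 25, 5^4 ≡ 625, 5^8 ≡ 360, 5^16 ≡ 681, 5^32 ≡ 705, 5^64 ≡ 643, 5^128 ≡ 382.
219 = 128 + 64 + 16 + 8 + 2 + 1, so 5^219 ≡ 382·643·681·360·25·5 ≡ 151 (mod 877).

151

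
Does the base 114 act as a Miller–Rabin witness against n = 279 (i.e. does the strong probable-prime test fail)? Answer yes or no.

yes

n − 1 = 278 = 2^1 · 139, so s = 1 and d = 139.
x_0 = 114^139 mod 279 = 261.
x_0 ∉ {1, 278} and s = 1, so 114 is a Miller–Rabin witness and 279 is composite.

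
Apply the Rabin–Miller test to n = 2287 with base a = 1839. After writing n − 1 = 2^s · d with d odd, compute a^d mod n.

n − 1 = 2286 = 2^1 · 1143, so s = 1 and d = 1143.
Repeated squaring mod 2287: 1839^1 ≡ 1839, 1839^2 ≡ 1735, 1839^4 ≡ 533, 1839^8 ≡ 501, 1839^16 ≡ 1718, 1839^32 ≡ 1294, 1839^64 ≡ 352, 1839^128 ≡ 406, 1839^256 ≡ 172, 1839^512 ≡ 2140, 1839^1024 ≡ 1026.
1143 = 1024 + 64 + 32 + 16 + 4 + 2 + 1, so 1839^1143 ≡ 1026·352·1294·1718·533·1735·1839 ≡ 2286 (mod 2287).

2286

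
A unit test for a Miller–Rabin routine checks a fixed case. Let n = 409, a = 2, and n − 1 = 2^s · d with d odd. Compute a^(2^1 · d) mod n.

n − 1 = 408 = 2^3 · 51, so s = 3 and d = 51.
x_0 = 2^51 mod 409 = 143.
x_1 = 143^2 mod 409 = 408.

408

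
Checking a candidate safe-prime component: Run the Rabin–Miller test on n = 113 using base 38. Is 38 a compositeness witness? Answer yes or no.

n − 1 = 112 = 2^4 · 7, so s = 4 and d = 7.
x_0 = 38^7 mod 113 = 65.
x_0 is neither 1 nor 112, so continue squaring.
x_1 = 65^2 mod 113 = 44.
x_2 = 44^2 mod 113 = 15.
x_3 = 15^2 mod 113 = 112.
x_3 ≡ −1, so 38 is not a witness.

no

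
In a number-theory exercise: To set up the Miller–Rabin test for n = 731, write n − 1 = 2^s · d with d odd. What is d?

Halving: 730 → 365; 365 is odd.
So 730 = 2^1 · 365.

365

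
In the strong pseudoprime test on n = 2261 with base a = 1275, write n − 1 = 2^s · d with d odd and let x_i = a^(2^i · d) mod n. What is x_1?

n − 1 = 2260 = 2^2 · 565, so s = 2 and d = 565.
x_0 = 1275^565 mod 2261 = 204.
x_1 = 204^2 mod 2261 = 918.

918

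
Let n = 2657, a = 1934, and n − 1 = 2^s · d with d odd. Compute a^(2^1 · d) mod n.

2374

n − 1 = 2656 = 2^5 · 83, so s = 5 and d = 83.
x_0 = 1934^83 mod 2657 = 805.
x_1 = 805^2 mod 2657 = 2374.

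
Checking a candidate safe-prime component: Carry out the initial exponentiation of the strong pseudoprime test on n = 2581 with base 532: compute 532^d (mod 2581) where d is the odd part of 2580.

n − 1 = 2580 = 2^2 · 645, so s = 2 and d = 645.
532^645 mod 2581 = 851.

851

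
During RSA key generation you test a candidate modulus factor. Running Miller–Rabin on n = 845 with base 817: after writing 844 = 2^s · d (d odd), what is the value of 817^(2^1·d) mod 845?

199

n − 1 = 844 = 2^2 · 211, so s = 2 and d = 211.
x_0 = 817^211 mod 845 = 93.
x_1 = 93^2 mod 845 = 199.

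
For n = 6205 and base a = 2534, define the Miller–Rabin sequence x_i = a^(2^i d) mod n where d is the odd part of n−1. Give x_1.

5356

n − 1 = 6204 = 2^2 · 1551, so s = 2 and d = 1551.
x_0 = 2534^1551 mod 6205 = 3129.
x_1 = 3129^2 mod 6205 = 5356.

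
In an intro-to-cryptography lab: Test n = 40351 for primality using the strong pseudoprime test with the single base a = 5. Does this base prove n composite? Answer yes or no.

no

n − 1 = 40350 = 2^1 · 20175, so s = 1 and d = 20175.
Repeated squaring mod 40351: 5^1 ≡ 5, 5^2 ≡ 25, 5^4 ≡ 625, 5^8 ≡ 27466, 5^16 ≡ 19211, 5^32 ≡ 12275, 5^64 ≡ 4991, 5^128 ≡ 13514, 5^256 ≡ 39921, 5^512 ≡ 23496, 5^1024 ≡ 19985, 5^2048 ≡ 6027, 5^4096 ≡ 8829, 5^8192 ≡ 33460, 5^16384 ≡ 33105.
20175 = 16384 + 2048 + 1024 + 512 + 128 + 64 + 8 + 4 + 2 + 1, so 5^20175 ≡ 33105·6027·19985·23496·13514·4991·27466·625·25·5 ≡ 1 (mod 40351).
x_0 = 5^20175 mod 40351 = 1.
x_0 = 1, so 5 is not a witness.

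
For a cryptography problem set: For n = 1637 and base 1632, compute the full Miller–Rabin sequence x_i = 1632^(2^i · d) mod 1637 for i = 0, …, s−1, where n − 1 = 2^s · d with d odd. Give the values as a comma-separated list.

316, 1636

n − 1 = 1636 = 2^2 · 409, so s = 2 and d = 409.
x_0 = 1632^409 mod 1637 = 316.
x_1 = 316^2 mod 1637 = 1636.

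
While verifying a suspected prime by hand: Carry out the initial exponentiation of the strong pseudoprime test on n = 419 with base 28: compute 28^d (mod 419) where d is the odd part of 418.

n − 1 = 418 = 2^1 · 209, so s = 1 and d = 209.
28^209 mod 419 = 1.

1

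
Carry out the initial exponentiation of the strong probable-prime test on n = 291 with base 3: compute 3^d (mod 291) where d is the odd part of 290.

n − 1 = 290 = 2^1 · 145, so s = 1 and d = 145.
3^145 mod 291 = 3.

3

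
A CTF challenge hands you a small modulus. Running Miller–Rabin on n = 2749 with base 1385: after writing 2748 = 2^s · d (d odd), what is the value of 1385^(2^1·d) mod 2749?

n − 1 = 2748 = 2^2 · 687, so s = 2 and d = 687.
Repeated squaring mod 2749: 1385^1 ≡ 1385, 1385^2 ≡ 2172, 1385^4 ≡ 300, 1385^8 ≡ 2032, 1385^16 ≡ 26, 1385^32 ≡ 676, 1385^64 ≡ 642, 1385^128 ≡ 2563, 1385^256 ≡ 1608, 1385^512 ≡ 1604.
687 = 512 + 128 + 32 + 8 + 4 + 2 + 1, so 1385^687 ≡ 1604·2563·676·2032·300·2172·1385 ≡ 2748 (mod 2749).
x_0 = 2748.
x_1 = 2748^2 mod 2749 = 1.

1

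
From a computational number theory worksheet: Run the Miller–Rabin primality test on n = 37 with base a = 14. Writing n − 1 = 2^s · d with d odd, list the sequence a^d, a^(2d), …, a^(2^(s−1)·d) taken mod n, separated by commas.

31, 36

n − 1 = 36 = 2^2 · 9, so s = 2 and d = 9.
x_0 = 14^9 mod 37 = 31.
x_1 = 31^2 mod 37 = 36.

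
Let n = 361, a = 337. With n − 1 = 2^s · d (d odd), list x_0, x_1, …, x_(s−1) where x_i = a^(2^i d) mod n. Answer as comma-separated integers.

341, 39, 77

n − 1 = 360 = 2^3 · 45, so s = 3 and d = 45.
x_0 = 337^45 mod 361 = 341.
x_1 = 341^2 mod 361 = 39.
x_2 = 39^2 mod 361 = 77.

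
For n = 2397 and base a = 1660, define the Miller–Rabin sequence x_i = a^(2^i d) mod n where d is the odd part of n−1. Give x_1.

n − 1 = 2396 = 2^2 · 599, so s = 2 and d = 599.
x_0 = 1660^599 mod 2397 = 955.
x_1 = 955^2 mod 2397 = 1165.

1165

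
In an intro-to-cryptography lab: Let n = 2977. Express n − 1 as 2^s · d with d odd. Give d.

93

Halving: 2976 → 1488 → 744 → 372 → 186 → 93; 93 is odd.
So 2976 = 2^5 · 93.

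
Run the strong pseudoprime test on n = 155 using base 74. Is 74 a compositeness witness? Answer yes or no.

n − 1 = 154 = 2^1 · 77, so s = 1 and d = 77.
Repeated squaring mod 155: 74^1 ≡ 74, 74^2 ≡ 51, 74^4 ≡ 121, 74^8 ≡ 71, 74^16 ≡ 81, 74^32 ≡ 51, 74^64 ≡ 121.
77 = 64 + 8 + 4 + 1, so 74^77 ≡ 121·71·121·74 ≡ 104 (mod 155).
x_0 = 74^77 mod 155 = 104.
x_0 ∉ {1, 154} and s = 1, so 74 is a Miller–Rabin witness and 155 is composite.

yes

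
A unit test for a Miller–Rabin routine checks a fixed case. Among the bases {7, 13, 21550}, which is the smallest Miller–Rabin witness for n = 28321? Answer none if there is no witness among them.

n − 1 = 28320 = 2^5 · 885, so s = 5 and d = 885.
Base 7: x_0 = 7^885 mod 28321 = 1994. x_0 is neither 1 nor 28320, so continue squaring. x_1 = 1994^2 mod 28321 = 11096. x_2 = 11096^2 mod 28321 = 9829. x_3 = 9829^2 mod 28321 = 6310. x_4 = 6310^2 mod 28321 = 25095. Reached i = s−1 = 4 without hitting −1: 7 is a Miller–Rabin witness and 28321 is composite.
Base 13: x_0 = 13^885 mod 28321 = 12738. x_0 is neither 1 nor 28320, so continue squaring. x_1 = 12738^2 mod 28321 = 5635. x_2 = 5635^2 mod 28321 = 5384. x_3 = 5384^2 mod 28321 = 15073. x_4 = 15073^2 mod 28321 = 4267. Reached i = s−1 = 4 without hitting −1: 13 is a Miller–Rabin witness and 28321 is composite.
Base 21550: x_0 = 21550^885 mod 28321 = 4453. x_0 is neither 1 nor 28320, so continue squaring. x_1 = 4453^2 mod 28321 = 4509. x_2 = 4509^2 mod 28321 = 24924. x_3 = 24924^2 mod 28321 = 12962. x_4 = 12962^2 mod 28321 = 13272. Reached i = s−1 = 4 without hitting −1: 21550 is a Miller–Rabin witness and 28321 is composite.
The smallest witness among the given bases is 7.

7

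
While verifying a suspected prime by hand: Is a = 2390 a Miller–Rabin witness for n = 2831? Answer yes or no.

n − 1 = 2830 = 2^1 · 1415, so s = 1 and d = 1415.
x_0 = 2390^1415 mod 2831 = 1124.
x_0 ∉ {1, 2830} and s = 1, so 2390 is a Miller–Rabin witness and 2831 is composite.

yes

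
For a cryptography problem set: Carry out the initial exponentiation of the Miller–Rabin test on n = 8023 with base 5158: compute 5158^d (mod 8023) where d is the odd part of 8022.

1963

n − 1 = 8022 = 2^1 · 4011, so s = 1 and d = 4011.
5158^4011 mod 8023 = 1963.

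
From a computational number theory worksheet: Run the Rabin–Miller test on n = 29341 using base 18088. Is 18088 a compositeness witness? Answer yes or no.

n − 1 = 29340 = 2^2 · 7335, so s = 2 and d = 7335.
x_0 = 18088^7335 mod 29341 = 26424.
x_0 is neither 1 nor 29340, so continue squaring.
x_1 = 26424^2 mod 29341 = 29340.
x_1 ≡ −1, so 18088 is not a witness.

no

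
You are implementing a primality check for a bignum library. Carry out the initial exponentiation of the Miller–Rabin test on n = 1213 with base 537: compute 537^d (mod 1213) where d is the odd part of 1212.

1

n − 1 = 1212 = 2^2 · 303, so s = 2 and d = 303.
By repeated squaring, 537^303 ≡ 1 (mod 1213).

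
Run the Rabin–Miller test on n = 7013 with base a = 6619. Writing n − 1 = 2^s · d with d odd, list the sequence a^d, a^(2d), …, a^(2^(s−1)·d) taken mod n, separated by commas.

7012, 1

n − 1 = 7012 = 2^2 · 1753, so s = 2 and d = 1753.
x_0 = 6619^1753 mod 7013 = 7012.
x_1 = 7012^2 mod 7013 = 1.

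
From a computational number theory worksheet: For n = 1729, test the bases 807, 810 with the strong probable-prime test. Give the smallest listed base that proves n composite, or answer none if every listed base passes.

n − 1 = 1728 = 2^6 · 27, so s = 6 and d = 27.
Base 807: x_0 = 807^27 mod 1729 = 1. x_0 = 1, so 807 is not a witness.
Base 810: x_0 = 810^27 mod 1729 = 1728. x_0 = 1728 ≡ −1, so 810 is not a witness.
No listed base is a witness for 1729.

none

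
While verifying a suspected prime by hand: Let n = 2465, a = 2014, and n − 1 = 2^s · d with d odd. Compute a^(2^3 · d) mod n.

1

n − 1 = 2464 = 2^5 · 77, so s = 5 and d = 77.
x_0 = 2014^77 mod 2465 = 434.
x_1 = 434^2 mod 2465 = 1016.
x_2 = 1016^2 mod 2465 = 1886.
x_3 = 1886^2 mod 2465 = 1.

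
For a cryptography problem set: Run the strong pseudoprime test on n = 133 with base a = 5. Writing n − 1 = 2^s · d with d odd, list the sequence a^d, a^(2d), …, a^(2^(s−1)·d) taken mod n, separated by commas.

83, 106

n − 1 = 132 = 2^2 · 33, so s = 2 and d = 33.
x_0 = 5^33 mod 133 = 83.
x_1 = 83^2 mod 133 = 106.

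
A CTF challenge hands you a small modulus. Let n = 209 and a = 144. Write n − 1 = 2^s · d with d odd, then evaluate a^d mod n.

144

n − 1 = 208 = 2^4 · 13, so s = 4 and d = 13.
Repeated squaring mod 209: 144^1 ≡ 144, 144^2 ≡ 45, 144^4 ≡ 144, 144^8 ≡ 45.
13 = 8 + 4 + 1, so 144^13 ≡ 45·144·144 ≡ 144 (mod 209).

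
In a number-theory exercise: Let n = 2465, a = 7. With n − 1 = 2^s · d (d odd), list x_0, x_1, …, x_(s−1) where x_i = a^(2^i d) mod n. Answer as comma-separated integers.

2437, 784, 871, 1886, 1

n − 1 = 2464 = 2^5 · 77, so s = 5 and d = 77.
x_0 = 7^77 mod 2465 = 2437.
x_1 = 2437^2 mod 2465 = 784.
x_2 = 784^2 mod 2465 = 871.
x_3 = 871^2 mod 2465 = 1886.
x_4 = 1886^2 mod 2465 = 1.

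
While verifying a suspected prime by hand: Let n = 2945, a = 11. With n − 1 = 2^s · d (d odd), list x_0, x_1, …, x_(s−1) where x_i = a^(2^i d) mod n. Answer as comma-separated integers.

n − 1 = 2944 = 2^7 · 23, so s = 7 and d = 23.
x_0 = 11^23 mod 2945 = 2306.
x_1 = 2306^2 mod 2945 = 1911.
x_2 = 1911^2 mod 2945 = 121.
x_3 = 121^2 mod 2945 = 2861.
x_4 = 2861^2 mod 2945 = 1166.
x_5 = 1166^2 mod 2945 = 1911.
x_6 = 1911^2 mod 2945 = 121.

2306, 1911, 121, 2861, 1166, 1911, 121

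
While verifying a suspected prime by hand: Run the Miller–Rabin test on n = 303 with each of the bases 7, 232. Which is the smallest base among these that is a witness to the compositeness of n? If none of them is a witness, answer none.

7

n − 1 = 302 = 2^1 · 151, so s = 1 and d = 151.
Base 7: x_0 = 7^151 mod 303 = 94. x_0 ∉ {1, 302} and s = 1, so 7 is a Miller–Rabin witness and 303 is composite.
Base 232: x_0 = 232^151 mod 303 = 232. x_0 ∉ {1, 302} and s = 1, so 232 is a Miller–Rabin witness and 303 is composite.
The smallest witness among the given bases is 7.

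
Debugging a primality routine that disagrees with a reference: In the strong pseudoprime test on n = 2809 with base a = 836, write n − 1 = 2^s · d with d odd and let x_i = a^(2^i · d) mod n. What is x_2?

213

n − 1 = 2808 = 2^3 · 351, so s = 3 and d = 351.
Repeated squaring mod 2809: 836^1 ≡ 836, 836^2 ≡ 2264, 836^4 ≡ 2080, 836^8 ≡ 540, 836^16 ≡ 2273, 836^32 ≡ 778, 836^64 ≡ 1349, 836^128 ≡ 2378, 836^256 ≡ 367.
351 = 256 + 64 + 16 + 8 + 4 + 2 + 1, so 836^351 ≡ 367·1349·2273·540·2080·2264·836 ≡ 1719 (mod 2809).
x_0 = 1719.
x_1 = 1719^2 mod 2809 = 2702.
x_2 = 2702^2 mod 2809 = 213.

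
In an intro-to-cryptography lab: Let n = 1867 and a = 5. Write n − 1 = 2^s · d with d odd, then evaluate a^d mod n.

n − 1 = 1866 = 2^1 · 933, so s = 1 and d = 933.
5^933 mod 1867 = 1866.

1866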